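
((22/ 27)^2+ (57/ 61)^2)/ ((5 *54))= 833897/ 146480886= 0.01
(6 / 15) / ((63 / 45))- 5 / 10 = -0.21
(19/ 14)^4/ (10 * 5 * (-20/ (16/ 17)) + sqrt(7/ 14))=-276932125/ 86736086584-130321 * sqrt(2)/ 86736086584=-0.00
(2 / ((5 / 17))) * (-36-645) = -23154 / 5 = -4630.80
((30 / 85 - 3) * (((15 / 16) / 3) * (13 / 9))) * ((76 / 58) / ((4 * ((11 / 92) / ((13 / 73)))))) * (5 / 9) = -9231625 / 28503288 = -0.32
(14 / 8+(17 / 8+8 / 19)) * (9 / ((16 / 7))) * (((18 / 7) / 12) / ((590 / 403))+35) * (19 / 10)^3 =615918703473 / 151040000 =4077.85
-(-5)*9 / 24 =1.88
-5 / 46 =-0.11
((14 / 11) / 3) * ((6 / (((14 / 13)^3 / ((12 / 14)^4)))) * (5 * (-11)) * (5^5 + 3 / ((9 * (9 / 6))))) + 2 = -22245971542 / 117649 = -189087.64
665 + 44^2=2601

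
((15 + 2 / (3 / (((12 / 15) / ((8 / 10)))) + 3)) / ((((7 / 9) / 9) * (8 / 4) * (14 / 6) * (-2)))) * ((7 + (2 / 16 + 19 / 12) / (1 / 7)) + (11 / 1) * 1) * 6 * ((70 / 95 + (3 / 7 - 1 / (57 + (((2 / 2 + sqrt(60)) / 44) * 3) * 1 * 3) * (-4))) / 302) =-22115189681289 / 1582112069776 + 29468934 * sqrt(15) / 5204316019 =-13.96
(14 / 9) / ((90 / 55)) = 77 / 81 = 0.95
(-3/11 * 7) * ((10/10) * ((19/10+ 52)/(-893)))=1029/8930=0.12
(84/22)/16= 21/88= 0.24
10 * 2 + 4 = 24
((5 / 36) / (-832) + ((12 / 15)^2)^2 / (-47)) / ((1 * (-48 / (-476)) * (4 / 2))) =-929935853 / 21116160000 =-0.04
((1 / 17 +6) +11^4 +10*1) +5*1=249255 / 17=14662.06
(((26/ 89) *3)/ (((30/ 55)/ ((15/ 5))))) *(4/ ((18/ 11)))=3146/ 267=11.78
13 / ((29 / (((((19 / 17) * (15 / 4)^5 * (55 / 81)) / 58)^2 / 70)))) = 249544775390625 / 413885085515776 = 0.60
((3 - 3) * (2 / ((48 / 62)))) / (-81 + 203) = 0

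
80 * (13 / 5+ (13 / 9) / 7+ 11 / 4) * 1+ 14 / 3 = 28298 / 63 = 449.17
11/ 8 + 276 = 2219/ 8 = 277.38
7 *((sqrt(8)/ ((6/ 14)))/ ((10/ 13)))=637 *sqrt(2)/ 15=60.06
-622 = -622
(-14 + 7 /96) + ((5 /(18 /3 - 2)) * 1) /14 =-9299 /672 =-13.84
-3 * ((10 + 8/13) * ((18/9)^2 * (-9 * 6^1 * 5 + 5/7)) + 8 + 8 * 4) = 239280/7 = 34182.86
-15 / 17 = -0.88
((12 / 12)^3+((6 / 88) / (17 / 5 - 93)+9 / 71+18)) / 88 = 26767831 / 123160576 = 0.22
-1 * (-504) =504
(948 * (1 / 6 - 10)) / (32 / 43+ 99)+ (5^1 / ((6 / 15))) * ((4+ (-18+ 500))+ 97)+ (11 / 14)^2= 6048146303 / 840644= 7194.66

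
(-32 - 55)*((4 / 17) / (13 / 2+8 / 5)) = -1160 / 459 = -2.53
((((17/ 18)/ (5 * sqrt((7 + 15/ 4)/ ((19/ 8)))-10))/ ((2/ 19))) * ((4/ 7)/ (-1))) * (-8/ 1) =49096/ 1575 + 1292 * sqrt(1634)/ 1575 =64.33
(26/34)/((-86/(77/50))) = -1001/73100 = -0.01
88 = 88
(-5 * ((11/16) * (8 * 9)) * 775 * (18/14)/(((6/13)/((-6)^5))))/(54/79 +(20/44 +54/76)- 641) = -960441997086000/147742399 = -6500787.88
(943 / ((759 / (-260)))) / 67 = -10660 / 2211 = -4.82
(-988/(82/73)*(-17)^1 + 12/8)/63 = 1226231/5166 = 237.37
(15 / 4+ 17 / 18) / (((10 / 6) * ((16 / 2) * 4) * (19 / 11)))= 1859 / 36480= 0.05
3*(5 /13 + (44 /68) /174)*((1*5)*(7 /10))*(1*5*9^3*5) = 1905077475 /25636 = 74312.59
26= 26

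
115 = 115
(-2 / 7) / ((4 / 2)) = -1 / 7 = -0.14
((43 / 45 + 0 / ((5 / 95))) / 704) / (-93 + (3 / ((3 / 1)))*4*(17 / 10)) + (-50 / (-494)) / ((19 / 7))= 477691001 / 12815719488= 0.04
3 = 3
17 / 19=0.89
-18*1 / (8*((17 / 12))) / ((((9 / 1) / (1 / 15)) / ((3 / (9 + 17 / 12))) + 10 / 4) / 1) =-108 / 32045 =-0.00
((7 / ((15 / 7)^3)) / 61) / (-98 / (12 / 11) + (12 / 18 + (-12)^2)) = 686 / 3225375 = 0.00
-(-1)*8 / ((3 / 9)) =24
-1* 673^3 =-304821217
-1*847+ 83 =-764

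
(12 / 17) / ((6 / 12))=24 / 17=1.41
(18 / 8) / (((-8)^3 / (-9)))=81 / 2048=0.04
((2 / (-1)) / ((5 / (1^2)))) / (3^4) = -2 / 405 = -0.00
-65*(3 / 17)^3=-1755 / 4913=-0.36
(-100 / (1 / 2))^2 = 40000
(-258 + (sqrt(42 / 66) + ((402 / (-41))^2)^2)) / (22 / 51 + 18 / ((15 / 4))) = 255 * sqrt(77) / 14674 + 3236817825945 / 1884782587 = 1717.50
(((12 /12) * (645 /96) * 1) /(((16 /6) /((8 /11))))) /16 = 645 /5632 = 0.11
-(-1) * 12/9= 4/3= 1.33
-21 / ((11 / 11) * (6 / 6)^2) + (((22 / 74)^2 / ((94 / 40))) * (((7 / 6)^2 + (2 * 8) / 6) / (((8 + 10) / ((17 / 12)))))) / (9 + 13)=-5253341689 / 250165584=-21.00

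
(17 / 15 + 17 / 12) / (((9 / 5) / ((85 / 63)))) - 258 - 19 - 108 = -289615 / 756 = -383.09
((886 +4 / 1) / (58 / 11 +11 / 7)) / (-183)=-0.71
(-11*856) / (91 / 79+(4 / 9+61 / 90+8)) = -66947760 / 73049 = -916.48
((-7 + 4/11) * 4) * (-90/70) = 34.13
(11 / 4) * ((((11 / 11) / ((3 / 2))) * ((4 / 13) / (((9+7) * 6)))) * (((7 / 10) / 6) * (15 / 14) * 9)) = 11 / 1664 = 0.01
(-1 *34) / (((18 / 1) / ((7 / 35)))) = -0.38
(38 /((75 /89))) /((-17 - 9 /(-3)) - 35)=-3382 /3675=-0.92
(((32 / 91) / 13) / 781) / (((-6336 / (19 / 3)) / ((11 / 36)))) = -19 / 1796106312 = -0.00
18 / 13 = 1.38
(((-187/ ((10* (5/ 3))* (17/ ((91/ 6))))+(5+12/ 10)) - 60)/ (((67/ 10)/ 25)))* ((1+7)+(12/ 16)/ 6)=-2073825/ 1072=-1934.54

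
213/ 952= 0.22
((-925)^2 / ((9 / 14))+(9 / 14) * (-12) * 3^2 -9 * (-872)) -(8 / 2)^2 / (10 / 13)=421699948 / 315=1338729.99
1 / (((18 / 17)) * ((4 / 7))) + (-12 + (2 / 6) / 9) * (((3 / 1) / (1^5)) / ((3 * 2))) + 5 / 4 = -665 / 216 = -3.08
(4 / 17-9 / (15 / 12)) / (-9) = 0.77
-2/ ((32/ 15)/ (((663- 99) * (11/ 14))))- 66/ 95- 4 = -2235151/ 5320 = -420.14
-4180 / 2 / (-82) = 1045 / 41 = 25.49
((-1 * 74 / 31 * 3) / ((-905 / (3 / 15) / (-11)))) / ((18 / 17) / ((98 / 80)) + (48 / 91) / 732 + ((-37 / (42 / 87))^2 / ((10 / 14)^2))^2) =-0.00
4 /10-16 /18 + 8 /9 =2 /5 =0.40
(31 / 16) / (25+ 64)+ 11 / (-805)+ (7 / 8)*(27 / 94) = 6988791 / 26938520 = 0.26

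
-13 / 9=-1.44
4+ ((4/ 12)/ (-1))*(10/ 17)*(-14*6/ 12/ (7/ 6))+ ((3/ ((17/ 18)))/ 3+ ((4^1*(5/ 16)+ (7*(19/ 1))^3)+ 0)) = 159979825/ 68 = 2352644.49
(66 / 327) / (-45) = -22 / 4905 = -0.00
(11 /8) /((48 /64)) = 11 /6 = 1.83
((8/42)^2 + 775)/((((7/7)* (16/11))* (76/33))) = 2176669/9408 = 231.36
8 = 8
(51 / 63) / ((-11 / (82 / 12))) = -0.50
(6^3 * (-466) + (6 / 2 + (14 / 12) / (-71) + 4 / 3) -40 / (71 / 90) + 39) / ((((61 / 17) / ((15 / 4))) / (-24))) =10935063765 / 4331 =2524835.78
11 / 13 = 0.85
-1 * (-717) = 717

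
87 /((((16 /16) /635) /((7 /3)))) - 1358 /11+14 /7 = 1416619 /11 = 128783.55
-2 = -2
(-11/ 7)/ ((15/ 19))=-209/ 105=-1.99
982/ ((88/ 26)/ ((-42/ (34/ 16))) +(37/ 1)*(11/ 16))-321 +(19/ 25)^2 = -19420875832/ 68976875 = -281.56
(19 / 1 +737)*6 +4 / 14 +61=32181 / 7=4597.29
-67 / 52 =-1.29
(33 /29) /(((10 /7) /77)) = 61.33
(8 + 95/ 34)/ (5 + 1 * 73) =0.14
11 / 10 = 1.10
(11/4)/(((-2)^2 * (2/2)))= 11/16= 0.69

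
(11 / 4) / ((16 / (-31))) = -5.33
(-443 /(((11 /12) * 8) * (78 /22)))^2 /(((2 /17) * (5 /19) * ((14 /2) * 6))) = 63388427 /283920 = 223.26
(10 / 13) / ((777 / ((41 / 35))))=82 / 70707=0.00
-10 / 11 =-0.91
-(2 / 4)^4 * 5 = -5 / 16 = -0.31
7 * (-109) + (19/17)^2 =-220146/289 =-761.75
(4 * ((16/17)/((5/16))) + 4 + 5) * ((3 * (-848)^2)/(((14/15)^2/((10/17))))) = 434186006400/14161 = 30660688.26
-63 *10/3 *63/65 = -2646/13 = -203.54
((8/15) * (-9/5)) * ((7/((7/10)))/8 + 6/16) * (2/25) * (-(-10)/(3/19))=-7.90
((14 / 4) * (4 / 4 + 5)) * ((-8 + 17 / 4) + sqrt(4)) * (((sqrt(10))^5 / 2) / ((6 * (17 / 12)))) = -3675 * sqrt(10) / 17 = -683.61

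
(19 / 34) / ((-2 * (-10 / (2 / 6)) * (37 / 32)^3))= 77824 / 12916515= 0.01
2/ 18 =1/ 9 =0.11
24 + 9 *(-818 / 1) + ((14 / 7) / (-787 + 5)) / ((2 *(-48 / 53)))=-7338.00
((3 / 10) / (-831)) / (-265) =1 / 734050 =0.00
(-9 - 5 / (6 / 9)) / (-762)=11 / 508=0.02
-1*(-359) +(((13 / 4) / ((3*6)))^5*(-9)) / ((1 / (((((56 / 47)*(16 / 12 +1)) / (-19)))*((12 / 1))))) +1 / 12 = 2154370377421 / 5999588352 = 359.09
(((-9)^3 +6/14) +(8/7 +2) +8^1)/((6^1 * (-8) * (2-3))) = -14.95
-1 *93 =-93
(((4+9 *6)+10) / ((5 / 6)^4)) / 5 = 88128 / 3125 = 28.20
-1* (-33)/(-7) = -33/7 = -4.71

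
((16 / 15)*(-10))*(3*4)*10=-1280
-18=-18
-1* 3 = -3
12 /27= 4 /9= 0.44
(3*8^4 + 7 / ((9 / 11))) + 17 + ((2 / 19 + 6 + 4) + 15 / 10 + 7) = 12332.16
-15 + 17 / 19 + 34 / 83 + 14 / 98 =-149609 / 11039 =-13.55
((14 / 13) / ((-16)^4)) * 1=7 / 425984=0.00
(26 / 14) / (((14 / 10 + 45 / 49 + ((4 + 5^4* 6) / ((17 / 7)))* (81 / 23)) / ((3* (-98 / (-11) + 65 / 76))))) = 0.01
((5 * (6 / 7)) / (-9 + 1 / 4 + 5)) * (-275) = 2200 / 7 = 314.29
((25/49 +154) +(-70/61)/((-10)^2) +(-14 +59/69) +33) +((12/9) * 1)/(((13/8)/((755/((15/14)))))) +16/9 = 60672936217/80433990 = 754.32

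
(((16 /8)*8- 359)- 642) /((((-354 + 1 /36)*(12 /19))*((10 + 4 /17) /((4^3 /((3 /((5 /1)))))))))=45.92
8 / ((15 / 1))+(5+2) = 113 / 15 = 7.53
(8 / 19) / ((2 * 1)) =4 / 19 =0.21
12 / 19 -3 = -45 / 19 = -2.37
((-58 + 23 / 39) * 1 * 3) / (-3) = 2239 / 39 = 57.41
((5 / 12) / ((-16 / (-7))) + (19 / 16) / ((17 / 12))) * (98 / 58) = 1.72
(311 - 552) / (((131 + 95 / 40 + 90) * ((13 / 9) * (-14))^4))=-1581201 / 245086910614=-0.00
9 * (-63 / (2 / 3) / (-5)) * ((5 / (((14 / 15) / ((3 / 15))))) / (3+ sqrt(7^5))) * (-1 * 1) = 2187 / 67192 - 35721 * sqrt(7) / 67192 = -1.37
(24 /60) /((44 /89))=89 /110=0.81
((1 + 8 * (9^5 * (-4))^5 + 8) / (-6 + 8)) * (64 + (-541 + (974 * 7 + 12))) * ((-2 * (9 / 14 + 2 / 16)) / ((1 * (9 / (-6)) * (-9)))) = 178507916519808658407121670845669 / 84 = 2125094244283436409608591000000.00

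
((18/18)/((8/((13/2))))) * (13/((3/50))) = 4225/24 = 176.04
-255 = -255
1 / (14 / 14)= 1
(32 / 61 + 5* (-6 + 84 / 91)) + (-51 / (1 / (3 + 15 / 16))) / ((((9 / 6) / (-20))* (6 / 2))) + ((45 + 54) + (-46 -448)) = 749607 / 1586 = 472.64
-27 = -27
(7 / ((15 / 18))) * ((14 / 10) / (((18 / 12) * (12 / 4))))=196 / 75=2.61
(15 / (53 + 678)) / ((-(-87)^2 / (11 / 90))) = -11 / 33197634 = -0.00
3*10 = 30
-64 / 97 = -0.66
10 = 10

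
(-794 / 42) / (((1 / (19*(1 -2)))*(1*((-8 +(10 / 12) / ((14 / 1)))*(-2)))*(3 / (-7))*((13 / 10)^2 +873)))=-10560200 / 175025469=-0.06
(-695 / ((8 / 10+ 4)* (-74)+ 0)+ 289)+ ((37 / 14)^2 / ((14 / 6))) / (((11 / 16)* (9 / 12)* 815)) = 1589008742809 / 5461191120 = 290.96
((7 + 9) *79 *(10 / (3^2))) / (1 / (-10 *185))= -23384000 / 9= -2598222.22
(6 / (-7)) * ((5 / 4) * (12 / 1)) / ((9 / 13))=-130 / 7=-18.57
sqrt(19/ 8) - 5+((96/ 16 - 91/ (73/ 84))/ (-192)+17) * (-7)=-298071/ 2336+sqrt(38)/ 4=-126.06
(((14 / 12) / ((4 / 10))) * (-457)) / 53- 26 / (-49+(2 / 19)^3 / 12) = -15787033373 / 641260356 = -24.62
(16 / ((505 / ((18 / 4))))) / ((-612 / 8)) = -16 / 8585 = -0.00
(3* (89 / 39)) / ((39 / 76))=6764 / 507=13.34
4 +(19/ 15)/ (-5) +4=581/ 75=7.75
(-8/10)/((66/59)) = -118/165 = -0.72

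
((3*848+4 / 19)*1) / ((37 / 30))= 1450200 / 703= 2062.87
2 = 2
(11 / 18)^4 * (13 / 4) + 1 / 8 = 242821 / 419904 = 0.58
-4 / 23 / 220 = -1 / 1265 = -0.00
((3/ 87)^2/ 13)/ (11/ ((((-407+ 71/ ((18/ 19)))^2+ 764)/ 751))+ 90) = 35972065/ 35424695672262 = 0.00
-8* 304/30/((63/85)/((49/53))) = -144704/1431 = -101.12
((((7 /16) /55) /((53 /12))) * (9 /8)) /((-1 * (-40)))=0.00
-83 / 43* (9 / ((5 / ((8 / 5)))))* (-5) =5976 / 215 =27.80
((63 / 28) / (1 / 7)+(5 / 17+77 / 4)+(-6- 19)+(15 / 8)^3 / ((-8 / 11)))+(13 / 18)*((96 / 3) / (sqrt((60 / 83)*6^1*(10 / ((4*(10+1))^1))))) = 85675 / 69632+104*sqrt(913) / 135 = 24.51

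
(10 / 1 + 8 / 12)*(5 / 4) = 40 / 3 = 13.33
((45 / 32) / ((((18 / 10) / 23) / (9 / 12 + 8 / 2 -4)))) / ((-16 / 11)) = -18975 / 2048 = -9.27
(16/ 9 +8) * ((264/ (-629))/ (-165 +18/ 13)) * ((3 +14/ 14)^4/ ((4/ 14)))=90202112/ 4013649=22.47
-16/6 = -8/3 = -2.67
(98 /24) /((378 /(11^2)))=847 /648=1.31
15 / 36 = 5 / 12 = 0.42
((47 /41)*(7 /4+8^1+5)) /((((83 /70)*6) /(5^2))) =2426375 /40836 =59.42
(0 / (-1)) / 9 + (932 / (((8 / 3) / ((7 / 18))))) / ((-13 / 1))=-1631 / 156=-10.46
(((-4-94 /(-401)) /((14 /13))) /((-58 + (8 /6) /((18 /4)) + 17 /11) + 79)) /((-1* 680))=583011 /2589805568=0.00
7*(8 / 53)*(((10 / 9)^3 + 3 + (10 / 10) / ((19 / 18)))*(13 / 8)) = 6704425 / 734103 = 9.13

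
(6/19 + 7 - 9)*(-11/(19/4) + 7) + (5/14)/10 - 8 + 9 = -69275/10108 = -6.85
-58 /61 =-0.95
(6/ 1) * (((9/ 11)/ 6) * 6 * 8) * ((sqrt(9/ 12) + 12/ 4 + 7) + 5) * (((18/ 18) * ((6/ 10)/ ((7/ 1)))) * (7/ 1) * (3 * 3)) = 5832 * sqrt(3)/ 55 + 34992/ 11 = 3364.75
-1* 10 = -10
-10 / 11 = -0.91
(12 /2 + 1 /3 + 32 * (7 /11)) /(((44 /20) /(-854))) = -3761870 /363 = -10363.28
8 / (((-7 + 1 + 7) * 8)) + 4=5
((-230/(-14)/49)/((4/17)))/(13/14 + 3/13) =25415/20678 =1.23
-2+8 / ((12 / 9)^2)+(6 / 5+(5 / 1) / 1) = 87 / 10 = 8.70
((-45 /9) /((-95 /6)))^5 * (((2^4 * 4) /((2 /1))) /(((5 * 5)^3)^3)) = 248832 /9445568084716796875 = 0.00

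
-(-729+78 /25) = 18147 /25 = 725.88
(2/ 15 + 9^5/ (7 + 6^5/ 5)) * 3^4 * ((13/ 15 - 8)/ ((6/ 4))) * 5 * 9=-239992038/ 365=-657512.43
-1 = -1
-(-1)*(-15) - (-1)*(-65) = -80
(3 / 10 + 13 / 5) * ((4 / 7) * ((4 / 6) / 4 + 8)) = 203 / 15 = 13.53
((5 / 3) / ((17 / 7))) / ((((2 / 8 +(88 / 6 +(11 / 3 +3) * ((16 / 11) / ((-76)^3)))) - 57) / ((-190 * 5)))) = 2006943400 / 129546001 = 15.49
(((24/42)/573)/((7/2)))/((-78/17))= -68/1095003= -0.00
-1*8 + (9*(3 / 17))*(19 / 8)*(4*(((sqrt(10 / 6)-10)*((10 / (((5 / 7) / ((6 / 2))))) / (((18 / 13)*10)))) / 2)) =-16105 / 68 + 5187*sqrt(15) / 680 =-207.30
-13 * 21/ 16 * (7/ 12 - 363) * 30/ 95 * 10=19527.58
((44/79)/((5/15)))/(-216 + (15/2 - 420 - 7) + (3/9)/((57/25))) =-45144/17165989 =-0.00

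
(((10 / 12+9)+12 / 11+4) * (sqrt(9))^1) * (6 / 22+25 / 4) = 282695 / 968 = 292.04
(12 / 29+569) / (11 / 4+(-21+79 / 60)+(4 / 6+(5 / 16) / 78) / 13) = -1339534560 / 39713963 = -33.73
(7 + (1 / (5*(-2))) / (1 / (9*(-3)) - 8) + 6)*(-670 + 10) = -1863642 / 217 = -8588.21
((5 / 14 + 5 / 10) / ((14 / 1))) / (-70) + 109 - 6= 353287 / 3430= 103.00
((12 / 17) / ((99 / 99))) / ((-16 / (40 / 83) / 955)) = -28650 / 1411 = -20.30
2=2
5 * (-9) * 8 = -360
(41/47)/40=41/1880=0.02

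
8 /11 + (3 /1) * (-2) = -58 /11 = -5.27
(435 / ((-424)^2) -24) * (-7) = 30199323 / 179776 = 167.98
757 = 757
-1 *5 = -5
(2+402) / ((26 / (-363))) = -73326 / 13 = -5640.46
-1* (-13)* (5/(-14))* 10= -325/7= -46.43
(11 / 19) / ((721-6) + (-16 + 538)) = 11 / 23503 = 0.00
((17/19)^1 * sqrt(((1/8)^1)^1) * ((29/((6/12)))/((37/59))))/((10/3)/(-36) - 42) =-0.70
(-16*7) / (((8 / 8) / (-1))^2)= -112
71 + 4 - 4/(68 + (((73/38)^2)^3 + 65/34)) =461133736773163/6151179739297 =74.97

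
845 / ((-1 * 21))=-845 / 21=-40.24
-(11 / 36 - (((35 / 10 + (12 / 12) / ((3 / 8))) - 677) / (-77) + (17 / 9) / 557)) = 1855001 / 220572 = 8.41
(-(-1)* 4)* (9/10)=18/5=3.60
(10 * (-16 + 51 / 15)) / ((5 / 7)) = -882 / 5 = -176.40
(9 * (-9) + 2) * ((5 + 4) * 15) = -10665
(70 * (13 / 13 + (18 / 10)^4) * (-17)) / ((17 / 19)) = -1911476 / 125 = -15291.81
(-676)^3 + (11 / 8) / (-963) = -2379887138315 / 7704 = -308915776.00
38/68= 19/34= 0.56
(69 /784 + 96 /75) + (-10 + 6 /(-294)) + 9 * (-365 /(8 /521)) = -4193307837 /19600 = -213944.28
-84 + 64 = -20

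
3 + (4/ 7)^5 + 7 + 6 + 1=286743/ 16807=17.06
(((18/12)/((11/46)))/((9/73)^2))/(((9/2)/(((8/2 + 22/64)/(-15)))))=-17036813/641520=-26.56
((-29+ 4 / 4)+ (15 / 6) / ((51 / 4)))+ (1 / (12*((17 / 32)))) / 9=-12754 / 459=-27.79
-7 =-7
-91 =-91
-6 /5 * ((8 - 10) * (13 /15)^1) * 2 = 104 /25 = 4.16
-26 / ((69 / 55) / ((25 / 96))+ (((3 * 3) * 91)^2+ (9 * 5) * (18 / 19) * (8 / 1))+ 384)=-679250 / 17542698981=-0.00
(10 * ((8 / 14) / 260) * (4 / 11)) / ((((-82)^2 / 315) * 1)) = 90 / 240383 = 0.00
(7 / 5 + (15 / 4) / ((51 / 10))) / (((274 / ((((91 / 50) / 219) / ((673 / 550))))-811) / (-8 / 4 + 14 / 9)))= -242242 / 10090917885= -0.00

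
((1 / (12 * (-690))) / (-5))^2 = 0.00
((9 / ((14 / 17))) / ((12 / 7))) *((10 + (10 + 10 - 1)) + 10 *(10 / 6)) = 2329 / 8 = 291.12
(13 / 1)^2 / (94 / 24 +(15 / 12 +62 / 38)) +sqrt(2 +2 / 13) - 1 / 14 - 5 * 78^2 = -329788051 / 10850 +2 * sqrt(91) / 13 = -30393.74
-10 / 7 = -1.43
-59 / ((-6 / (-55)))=-3245 / 6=-540.83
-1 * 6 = -6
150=150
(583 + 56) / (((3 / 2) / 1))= 426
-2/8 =-1/4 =-0.25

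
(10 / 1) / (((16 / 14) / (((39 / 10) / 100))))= 273 / 800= 0.34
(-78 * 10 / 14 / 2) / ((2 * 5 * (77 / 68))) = -1326 / 539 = -2.46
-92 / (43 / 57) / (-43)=5244 / 1849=2.84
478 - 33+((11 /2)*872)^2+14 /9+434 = 207022469 /9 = 23002496.56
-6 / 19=-0.32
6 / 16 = 3 / 8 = 0.38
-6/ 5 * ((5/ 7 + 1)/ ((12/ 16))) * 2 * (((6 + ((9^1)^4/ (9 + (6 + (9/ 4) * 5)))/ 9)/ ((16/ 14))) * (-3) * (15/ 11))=255312/ 385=663.15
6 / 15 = 2 / 5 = 0.40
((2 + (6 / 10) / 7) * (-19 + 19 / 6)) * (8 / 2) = -2774 / 21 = -132.10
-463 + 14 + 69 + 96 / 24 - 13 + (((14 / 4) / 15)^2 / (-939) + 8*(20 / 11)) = -374.45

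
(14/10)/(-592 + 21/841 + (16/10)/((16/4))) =-5887/2487573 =-0.00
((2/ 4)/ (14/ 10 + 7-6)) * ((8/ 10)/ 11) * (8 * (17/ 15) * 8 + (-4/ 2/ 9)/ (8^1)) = 13051/ 11880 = 1.10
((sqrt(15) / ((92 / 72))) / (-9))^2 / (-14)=-30 / 3703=-0.01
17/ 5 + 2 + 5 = 52/ 5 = 10.40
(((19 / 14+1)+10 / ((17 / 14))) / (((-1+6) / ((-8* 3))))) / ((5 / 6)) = -181512 / 2975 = -61.01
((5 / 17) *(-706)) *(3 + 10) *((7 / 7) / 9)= -45890 / 153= -299.93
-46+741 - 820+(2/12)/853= -639749/5118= -125.00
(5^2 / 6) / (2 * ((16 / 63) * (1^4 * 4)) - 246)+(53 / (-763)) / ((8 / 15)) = -1382145 / 9381848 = -0.15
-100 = -100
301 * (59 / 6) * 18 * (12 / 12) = 53277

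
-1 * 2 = -2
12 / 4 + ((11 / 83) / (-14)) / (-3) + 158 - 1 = 160.00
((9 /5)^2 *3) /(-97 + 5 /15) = -729 /7250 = -0.10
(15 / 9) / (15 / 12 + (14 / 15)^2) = 1500 / 1909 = 0.79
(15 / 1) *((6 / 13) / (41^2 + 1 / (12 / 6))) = 60 / 14573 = 0.00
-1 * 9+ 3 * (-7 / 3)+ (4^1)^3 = 48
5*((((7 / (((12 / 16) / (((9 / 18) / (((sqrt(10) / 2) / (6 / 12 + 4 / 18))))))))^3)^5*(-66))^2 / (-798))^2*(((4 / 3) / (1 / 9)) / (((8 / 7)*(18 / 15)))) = 7831701203053351060895261515336835912387970761620114906813688509579940230882658752070146273619034937779999906516253150101070938112 / 113828408405837779386522007100872769090464352345568711630853369972480364064520128589023984968662261962890625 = 68802694448038123578905.57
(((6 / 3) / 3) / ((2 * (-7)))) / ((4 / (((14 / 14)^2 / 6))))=-1 / 504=-0.00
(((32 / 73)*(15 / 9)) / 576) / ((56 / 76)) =95 / 55188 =0.00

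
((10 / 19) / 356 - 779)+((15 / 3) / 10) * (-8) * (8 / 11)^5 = -424743901727 / 544674482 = -779.81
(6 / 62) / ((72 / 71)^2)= 5041 / 53568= 0.09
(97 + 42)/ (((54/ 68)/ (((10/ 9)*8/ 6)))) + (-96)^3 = -644783504/ 729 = -884476.69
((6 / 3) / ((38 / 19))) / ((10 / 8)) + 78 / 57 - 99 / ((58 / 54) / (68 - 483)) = 38253.72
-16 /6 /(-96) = 1 /36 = 0.03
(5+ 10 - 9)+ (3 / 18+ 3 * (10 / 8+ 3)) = 227 / 12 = 18.92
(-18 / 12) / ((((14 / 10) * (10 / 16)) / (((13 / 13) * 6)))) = -10.29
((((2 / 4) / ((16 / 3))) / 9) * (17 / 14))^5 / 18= 1419857 / 78934861028524032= 0.00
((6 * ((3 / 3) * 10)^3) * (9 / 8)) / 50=135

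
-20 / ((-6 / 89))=890 / 3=296.67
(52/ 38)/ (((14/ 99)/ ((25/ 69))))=3.51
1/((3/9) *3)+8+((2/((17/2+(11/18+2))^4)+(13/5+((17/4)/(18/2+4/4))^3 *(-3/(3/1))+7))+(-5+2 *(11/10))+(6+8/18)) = 22.17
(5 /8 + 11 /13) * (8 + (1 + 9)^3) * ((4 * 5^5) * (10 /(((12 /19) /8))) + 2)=2347964504.31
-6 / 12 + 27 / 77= -23 / 154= -0.15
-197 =-197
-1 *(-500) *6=3000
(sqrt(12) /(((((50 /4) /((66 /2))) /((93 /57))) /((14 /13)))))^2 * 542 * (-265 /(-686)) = 2886008837184 /53382875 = 54062.45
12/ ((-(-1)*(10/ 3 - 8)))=-18/ 7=-2.57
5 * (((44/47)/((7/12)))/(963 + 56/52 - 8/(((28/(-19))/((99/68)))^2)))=0.01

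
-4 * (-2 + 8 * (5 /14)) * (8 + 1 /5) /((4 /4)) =-984 /35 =-28.11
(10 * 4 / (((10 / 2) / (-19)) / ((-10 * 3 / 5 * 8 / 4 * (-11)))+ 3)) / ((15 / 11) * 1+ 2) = 1103520 / 278203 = 3.97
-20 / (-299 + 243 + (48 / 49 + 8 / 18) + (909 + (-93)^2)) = -882 / 419101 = -0.00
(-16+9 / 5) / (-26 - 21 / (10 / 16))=71 / 298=0.24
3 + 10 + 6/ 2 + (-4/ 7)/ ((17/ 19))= 1828/ 119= 15.36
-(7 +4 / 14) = -7.29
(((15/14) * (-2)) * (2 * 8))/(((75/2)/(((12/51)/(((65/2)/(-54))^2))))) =-1492992/2513875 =-0.59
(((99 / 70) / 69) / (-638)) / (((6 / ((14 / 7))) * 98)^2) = -1 / 2690464560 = -0.00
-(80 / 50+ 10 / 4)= -41 / 10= -4.10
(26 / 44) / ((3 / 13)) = 169 / 66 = 2.56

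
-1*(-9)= 9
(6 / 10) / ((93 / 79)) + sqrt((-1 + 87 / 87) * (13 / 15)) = 0.51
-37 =-37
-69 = -69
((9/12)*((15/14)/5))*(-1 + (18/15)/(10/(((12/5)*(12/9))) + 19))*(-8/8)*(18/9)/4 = 2511/33040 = 0.08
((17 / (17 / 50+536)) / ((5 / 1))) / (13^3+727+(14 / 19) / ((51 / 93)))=27455 / 12669503931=0.00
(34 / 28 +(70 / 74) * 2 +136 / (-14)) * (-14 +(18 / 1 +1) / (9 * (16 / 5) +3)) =347353 / 3922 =88.57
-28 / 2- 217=-231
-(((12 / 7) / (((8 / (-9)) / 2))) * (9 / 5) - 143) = 5248 / 35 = 149.94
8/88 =1/11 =0.09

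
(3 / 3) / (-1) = -1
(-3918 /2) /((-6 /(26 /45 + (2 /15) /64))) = 109051 /576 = 189.32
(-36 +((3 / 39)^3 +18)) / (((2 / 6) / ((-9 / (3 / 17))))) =6050385 / 2197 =2753.93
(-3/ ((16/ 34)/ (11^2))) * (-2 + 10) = -6171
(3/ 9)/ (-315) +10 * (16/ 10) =15119/ 945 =16.00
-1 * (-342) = 342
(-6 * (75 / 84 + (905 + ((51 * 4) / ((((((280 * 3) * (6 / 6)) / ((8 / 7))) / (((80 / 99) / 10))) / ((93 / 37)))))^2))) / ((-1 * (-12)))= -452.95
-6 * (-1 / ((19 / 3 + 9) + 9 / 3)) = 0.33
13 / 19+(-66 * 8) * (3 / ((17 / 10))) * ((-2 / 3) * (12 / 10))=240989 / 323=746.10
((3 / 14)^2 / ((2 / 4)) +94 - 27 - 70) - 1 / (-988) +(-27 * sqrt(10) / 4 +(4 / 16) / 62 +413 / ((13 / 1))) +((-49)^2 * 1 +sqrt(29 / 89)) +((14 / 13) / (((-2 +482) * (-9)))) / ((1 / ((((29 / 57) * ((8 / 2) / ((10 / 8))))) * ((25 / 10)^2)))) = -27 * sqrt(10) / 4 +sqrt(2581) / 89 +45443133635 / 18701928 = 2409.09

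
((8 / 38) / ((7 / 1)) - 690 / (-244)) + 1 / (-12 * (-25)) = 2.86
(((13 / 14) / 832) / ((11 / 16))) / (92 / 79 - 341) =-79 / 16537752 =-0.00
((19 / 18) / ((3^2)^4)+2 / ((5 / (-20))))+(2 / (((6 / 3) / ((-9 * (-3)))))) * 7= 21375757 / 118098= 181.00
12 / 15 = 4 / 5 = 0.80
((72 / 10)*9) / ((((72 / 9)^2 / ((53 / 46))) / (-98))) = -210357 / 1840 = -114.32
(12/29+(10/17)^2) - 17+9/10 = -1285661/83810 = -15.34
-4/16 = -1/4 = -0.25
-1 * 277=-277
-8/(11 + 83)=-4/47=-0.09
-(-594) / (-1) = -594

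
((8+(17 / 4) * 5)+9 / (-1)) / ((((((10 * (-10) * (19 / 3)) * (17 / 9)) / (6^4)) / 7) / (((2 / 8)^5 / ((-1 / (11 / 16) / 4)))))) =13640319 / 33075200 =0.41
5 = 5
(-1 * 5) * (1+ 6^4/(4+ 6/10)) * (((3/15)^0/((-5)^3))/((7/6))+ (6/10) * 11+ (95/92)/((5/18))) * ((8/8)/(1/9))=-3469806639/26450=-131183.62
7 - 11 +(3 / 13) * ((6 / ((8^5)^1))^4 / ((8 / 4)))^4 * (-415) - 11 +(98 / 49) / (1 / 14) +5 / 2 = 15.50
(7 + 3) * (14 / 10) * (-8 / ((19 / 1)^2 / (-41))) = 4592 / 361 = 12.72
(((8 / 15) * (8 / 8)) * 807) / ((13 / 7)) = 15064 / 65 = 231.75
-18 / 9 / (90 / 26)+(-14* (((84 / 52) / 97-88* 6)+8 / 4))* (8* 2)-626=6650156044 / 56745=117193.69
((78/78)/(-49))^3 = -1/117649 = -0.00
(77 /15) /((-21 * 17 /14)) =-154 /765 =-0.20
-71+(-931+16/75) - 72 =-80534/75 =-1073.79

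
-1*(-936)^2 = -876096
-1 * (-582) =582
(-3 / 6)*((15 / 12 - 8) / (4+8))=9 / 32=0.28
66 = 66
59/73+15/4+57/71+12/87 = 3306133/601228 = 5.50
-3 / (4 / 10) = -15 / 2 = -7.50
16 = 16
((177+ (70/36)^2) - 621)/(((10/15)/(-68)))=2424727/54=44902.35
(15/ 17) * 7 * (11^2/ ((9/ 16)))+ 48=70208/ 51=1376.63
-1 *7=-7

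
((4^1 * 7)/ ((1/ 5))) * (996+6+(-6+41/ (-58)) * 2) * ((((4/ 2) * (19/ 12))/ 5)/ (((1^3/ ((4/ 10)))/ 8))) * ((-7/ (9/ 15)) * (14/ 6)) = -5978747936/ 783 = -7635693.40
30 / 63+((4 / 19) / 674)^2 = 409984174 / 860966589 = 0.48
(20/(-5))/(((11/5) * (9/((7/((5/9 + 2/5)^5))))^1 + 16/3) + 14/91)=-37315687500/72211676099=-0.52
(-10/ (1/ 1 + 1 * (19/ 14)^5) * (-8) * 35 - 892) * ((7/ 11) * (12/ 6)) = -499.35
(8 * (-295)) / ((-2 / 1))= 1180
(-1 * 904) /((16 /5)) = -565 /2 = -282.50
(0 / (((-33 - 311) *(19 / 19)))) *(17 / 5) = 0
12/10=6/5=1.20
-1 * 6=-6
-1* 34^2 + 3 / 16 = -18493 / 16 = -1155.81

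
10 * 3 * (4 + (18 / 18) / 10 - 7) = -87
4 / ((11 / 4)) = 16 / 11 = 1.45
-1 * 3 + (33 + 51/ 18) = 197/ 6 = 32.83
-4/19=-0.21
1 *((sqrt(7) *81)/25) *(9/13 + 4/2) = 567 *sqrt(7)/65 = 23.08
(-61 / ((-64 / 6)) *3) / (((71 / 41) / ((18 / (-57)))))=-67527 / 21584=-3.13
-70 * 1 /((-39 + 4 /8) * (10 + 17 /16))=320 /1947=0.16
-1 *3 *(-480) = 1440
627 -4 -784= -161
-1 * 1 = -1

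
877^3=674526133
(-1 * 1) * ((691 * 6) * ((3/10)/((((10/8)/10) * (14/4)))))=-2842.97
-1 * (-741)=741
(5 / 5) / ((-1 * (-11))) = 1 / 11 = 0.09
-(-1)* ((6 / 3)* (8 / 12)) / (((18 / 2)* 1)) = 4 / 27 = 0.15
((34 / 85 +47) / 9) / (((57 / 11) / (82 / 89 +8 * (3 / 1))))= 1927442 / 76095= 25.33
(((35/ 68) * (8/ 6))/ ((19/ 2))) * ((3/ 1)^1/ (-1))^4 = 1890/ 323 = 5.85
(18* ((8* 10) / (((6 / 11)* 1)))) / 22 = 120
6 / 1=6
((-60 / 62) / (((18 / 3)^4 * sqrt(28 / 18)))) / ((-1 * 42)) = 5 * sqrt(14) / 1312416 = 0.00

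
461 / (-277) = -461 / 277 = -1.66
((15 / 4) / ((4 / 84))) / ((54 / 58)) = 1015 / 12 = 84.58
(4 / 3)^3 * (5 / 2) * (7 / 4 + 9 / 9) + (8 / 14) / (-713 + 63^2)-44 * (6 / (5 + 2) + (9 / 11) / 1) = -57.42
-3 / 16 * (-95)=285 / 16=17.81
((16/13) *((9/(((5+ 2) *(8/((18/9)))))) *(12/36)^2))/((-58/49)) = -14/377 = -0.04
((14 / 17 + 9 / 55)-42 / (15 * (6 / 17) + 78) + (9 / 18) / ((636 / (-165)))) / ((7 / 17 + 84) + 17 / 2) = 8261603 / 2173202460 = 0.00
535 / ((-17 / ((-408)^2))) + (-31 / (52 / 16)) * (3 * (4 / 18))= -204310328 / 39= -5238726.36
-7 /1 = -7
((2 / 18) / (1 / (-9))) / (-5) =0.20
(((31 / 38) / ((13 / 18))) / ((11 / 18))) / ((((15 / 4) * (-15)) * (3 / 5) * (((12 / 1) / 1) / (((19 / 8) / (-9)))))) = 31 / 25740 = 0.00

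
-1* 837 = -837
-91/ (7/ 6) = -78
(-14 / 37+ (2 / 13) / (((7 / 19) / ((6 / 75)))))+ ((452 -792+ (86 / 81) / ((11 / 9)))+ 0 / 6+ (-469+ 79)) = -6078962962 / 8333325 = -729.48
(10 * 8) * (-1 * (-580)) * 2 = 92800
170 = 170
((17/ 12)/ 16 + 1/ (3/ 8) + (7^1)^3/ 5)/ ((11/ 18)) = 205503/ 1760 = 116.76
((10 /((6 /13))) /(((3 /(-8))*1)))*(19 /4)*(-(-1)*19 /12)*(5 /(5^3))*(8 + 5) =-61009 /270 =-225.96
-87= -87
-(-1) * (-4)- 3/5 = -23/5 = -4.60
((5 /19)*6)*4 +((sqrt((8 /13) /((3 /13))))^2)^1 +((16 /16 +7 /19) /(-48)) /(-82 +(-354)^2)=512958451 /57106704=8.98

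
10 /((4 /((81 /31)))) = 405 /62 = 6.53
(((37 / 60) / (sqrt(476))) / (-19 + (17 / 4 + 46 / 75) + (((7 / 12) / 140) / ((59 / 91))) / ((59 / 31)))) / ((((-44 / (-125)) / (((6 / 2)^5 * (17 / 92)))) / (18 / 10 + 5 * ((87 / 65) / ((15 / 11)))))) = -1.71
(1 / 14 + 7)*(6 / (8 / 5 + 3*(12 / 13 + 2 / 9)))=57915 / 6874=8.43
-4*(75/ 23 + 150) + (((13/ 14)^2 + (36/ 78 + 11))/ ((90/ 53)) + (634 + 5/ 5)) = 17120491/ 586040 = 29.21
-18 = -18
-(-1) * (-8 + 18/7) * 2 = -76/7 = -10.86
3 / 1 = 3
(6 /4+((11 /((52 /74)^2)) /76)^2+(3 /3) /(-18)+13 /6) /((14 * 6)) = 0.04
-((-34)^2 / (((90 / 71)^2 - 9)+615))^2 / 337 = -8489636035204 / 790403018258673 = -0.01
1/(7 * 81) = 1/567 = 0.00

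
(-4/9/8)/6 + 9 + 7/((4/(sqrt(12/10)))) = 7 * sqrt(30)/20 + 971/108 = 10.91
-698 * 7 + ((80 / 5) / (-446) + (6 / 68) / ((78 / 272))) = -14163726 / 2899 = -4885.73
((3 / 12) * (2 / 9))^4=1 / 104976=0.00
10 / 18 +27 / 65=568 / 585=0.97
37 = 37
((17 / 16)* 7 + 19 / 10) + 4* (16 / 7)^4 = 22765067 / 192080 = 118.52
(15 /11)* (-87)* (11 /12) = -435 /4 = -108.75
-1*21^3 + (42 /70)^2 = -231516 /25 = -9260.64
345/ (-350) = -69/ 70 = -0.99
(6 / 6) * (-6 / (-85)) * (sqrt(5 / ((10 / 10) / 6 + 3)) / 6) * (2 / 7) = 2 * sqrt(570) / 11305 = 0.00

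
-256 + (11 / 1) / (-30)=-7691 / 30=-256.37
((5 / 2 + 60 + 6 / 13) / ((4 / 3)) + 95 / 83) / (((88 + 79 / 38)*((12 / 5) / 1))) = 39661835 / 177284016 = 0.22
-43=-43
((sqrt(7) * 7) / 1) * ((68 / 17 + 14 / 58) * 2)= 1722 * sqrt(7) / 29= 157.10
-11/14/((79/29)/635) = -202565/1106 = -183.15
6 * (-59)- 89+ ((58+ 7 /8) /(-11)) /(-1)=-38513 /88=-437.65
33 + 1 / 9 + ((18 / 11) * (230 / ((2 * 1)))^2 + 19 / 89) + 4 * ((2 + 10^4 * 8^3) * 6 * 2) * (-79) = -19415025909.77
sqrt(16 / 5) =1.79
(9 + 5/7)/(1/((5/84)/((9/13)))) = 1105/1323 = 0.84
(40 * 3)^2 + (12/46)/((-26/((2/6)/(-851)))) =3664065601/254449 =14400.00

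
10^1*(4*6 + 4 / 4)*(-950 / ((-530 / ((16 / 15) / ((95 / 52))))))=41600 / 159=261.64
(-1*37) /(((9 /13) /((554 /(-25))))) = 266474 /225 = 1184.33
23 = 23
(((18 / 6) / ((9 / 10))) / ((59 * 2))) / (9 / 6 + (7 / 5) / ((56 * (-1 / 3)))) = 200 / 10089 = 0.02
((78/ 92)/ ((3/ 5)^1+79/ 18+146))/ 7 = 1755/ 2187829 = 0.00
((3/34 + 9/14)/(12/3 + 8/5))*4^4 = 27840/833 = 33.42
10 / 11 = 0.91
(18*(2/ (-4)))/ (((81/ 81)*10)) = -9/ 10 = -0.90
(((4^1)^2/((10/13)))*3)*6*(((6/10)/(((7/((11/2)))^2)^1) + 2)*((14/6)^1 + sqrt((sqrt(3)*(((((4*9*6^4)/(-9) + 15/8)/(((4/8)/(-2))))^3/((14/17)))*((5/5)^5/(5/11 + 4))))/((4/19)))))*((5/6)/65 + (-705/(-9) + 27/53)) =1514544894/9275 + 94182731505837*3^(3/4)*sqrt(343692349)/12725300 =312773069393.00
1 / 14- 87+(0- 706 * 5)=-3616.93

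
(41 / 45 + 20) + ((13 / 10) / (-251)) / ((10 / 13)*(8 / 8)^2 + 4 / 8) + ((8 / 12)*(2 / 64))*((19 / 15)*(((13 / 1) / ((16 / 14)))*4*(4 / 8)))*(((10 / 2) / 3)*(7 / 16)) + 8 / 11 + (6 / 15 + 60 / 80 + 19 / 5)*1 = 10313795771 / 381680640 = 27.02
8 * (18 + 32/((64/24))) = 240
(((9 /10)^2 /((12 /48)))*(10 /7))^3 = 4251528 /42875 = 99.16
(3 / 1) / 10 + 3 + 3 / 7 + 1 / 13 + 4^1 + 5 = 11653 / 910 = 12.81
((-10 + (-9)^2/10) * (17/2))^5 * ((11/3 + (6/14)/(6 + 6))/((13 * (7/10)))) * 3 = -1093384720829173/815360000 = -1340984.01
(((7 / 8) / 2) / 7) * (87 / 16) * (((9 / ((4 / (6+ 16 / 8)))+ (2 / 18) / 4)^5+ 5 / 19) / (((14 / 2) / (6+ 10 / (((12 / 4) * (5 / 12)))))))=63441748343910719 / 49017913344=1294256.41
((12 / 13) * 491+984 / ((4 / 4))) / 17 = 18684 / 221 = 84.54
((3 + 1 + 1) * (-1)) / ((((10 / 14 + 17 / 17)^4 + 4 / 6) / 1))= -7203 / 13402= -0.54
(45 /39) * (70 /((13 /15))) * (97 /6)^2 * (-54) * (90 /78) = -3334314375 /2197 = -1517666.99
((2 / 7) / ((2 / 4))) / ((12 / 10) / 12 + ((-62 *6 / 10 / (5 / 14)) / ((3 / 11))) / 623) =-1.11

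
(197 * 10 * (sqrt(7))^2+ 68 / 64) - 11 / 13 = 2868365 / 208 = 13790.22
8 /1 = 8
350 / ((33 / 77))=2450 / 3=816.67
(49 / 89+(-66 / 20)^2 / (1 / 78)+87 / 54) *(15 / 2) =17052923 / 2670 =6386.86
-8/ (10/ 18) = -72/ 5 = -14.40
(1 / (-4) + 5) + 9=55 / 4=13.75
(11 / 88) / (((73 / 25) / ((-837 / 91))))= -20925 / 53144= -0.39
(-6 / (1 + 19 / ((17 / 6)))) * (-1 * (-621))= -63342 / 131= -483.53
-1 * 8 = -8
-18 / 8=-9 / 4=-2.25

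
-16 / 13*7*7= -784 / 13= -60.31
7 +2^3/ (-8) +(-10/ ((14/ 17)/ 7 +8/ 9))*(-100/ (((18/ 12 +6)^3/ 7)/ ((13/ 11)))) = 9250/ 363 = 25.48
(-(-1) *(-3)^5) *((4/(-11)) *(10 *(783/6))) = 1268460/11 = 115314.55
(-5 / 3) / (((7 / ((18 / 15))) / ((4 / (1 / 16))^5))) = -2147483648 / 7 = -306783378.29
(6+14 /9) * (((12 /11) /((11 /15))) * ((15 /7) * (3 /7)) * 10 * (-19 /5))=-2325600 /5929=-392.24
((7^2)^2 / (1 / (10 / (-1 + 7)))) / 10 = 2401 / 6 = 400.17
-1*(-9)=9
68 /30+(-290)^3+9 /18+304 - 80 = -731663197 /30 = -24388773.23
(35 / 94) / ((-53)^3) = -35 / 13994438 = -0.00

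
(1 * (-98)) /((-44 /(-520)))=-12740 /11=-1158.18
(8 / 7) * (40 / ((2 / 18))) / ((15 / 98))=2688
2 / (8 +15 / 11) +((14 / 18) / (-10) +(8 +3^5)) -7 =2263139 / 9270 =244.14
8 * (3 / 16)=3 / 2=1.50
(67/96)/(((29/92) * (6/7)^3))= 528563/150336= 3.52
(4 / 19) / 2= 2 / 19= 0.11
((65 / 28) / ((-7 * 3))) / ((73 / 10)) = -325 / 21462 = -0.02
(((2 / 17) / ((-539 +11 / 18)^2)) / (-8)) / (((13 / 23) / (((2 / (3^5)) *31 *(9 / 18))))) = -713 / 62265963903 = -0.00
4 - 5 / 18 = 67 / 18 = 3.72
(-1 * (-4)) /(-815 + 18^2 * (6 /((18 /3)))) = -4 /491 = -0.01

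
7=7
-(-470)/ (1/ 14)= 6580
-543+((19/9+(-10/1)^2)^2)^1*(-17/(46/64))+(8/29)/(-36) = -13353131411/54027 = -247156.63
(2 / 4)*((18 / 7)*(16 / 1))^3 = 11943936 / 343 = 34821.97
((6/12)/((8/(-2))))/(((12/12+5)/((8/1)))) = -1/6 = -0.17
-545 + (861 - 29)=287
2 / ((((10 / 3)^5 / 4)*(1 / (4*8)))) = 1944 / 3125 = 0.62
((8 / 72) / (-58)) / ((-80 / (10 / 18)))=1 / 75168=0.00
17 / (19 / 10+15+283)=170 / 2999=0.06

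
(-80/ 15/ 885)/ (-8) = 2/ 2655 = 0.00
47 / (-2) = -47 / 2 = -23.50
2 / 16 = 1 / 8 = 0.12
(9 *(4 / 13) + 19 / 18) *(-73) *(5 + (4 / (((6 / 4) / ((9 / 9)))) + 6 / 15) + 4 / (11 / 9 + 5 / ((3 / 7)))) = -23808074 / 10179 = -2338.94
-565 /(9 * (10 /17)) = -1921 /18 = -106.72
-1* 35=-35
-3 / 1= -3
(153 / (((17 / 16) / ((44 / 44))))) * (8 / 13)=1152 / 13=88.62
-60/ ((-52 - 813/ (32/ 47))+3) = 1920/ 39779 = 0.05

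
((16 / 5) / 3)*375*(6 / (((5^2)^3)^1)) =96 / 625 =0.15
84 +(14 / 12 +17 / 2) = 93.67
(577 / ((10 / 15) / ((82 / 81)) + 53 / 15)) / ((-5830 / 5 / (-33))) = 3.90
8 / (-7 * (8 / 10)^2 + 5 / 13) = -2600 / 1331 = -1.95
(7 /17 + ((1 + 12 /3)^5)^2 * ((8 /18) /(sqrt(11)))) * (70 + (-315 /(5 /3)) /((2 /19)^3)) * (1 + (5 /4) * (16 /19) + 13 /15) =-1052830187500000 * sqrt(11) /5643 - 55490344 /285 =-618792096155.56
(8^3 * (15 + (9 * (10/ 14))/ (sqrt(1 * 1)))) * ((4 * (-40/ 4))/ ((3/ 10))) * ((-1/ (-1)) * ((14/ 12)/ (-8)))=640000/ 3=213333.33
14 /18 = 7 /9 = 0.78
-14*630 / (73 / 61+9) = -864.98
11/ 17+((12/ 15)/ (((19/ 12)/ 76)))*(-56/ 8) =-22793/ 85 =-268.15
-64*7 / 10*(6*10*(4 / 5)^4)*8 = -5505024 / 625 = -8808.04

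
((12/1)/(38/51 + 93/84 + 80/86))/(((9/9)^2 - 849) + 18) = -368424/70904825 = -0.01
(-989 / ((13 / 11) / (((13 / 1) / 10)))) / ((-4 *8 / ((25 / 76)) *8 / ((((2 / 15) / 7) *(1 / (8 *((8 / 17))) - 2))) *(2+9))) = -36593 / 8716288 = -0.00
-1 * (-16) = 16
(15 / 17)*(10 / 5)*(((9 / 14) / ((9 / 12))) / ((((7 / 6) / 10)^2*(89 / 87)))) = 108.63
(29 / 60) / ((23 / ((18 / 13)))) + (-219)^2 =143403477 / 2990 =47961.03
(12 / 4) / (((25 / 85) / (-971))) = -49521 / 5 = -9904.20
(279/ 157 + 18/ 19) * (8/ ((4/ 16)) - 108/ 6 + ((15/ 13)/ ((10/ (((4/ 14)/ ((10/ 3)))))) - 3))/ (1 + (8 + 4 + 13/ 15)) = 2.16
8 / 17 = 0.47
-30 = -30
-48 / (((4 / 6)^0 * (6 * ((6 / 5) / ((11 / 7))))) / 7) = -220 / 3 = -73.33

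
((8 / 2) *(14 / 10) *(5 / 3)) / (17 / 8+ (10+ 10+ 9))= 224 / 747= 0.30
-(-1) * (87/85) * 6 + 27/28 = 16911/2380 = 7.11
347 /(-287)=-347 /287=-1.21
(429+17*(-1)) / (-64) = -6.44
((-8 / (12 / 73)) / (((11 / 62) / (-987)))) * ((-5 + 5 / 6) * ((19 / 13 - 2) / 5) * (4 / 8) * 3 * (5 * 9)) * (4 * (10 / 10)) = 4690520100 / 143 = 32800839.86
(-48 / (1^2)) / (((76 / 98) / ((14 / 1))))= -866.53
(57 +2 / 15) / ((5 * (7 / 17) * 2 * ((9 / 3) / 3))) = 14569 / 1050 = 13.88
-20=-20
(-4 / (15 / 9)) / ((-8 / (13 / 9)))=13 / 30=0.43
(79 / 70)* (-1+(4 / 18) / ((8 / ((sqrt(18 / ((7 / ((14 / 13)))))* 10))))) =-79 / 70+79* sqrt(13) / 546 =-0.61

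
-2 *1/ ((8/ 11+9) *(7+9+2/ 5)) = -55/ 4387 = -0.01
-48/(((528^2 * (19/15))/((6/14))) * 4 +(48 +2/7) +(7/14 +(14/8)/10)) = -13440/922850701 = -0.00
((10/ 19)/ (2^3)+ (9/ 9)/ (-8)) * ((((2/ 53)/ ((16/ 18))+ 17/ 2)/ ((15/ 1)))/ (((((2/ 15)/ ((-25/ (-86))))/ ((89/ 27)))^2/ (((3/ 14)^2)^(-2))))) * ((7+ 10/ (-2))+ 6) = -107631810409375/ 16288277364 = -6607.93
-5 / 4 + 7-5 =3 / 4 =0.75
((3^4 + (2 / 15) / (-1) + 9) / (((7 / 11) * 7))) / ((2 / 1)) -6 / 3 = 5944 / 735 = 8.09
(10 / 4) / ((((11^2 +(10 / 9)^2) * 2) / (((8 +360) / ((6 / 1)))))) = 6210 / 9901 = 0.63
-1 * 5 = -5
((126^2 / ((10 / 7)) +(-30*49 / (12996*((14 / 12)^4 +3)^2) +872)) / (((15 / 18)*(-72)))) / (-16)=427814511303203 / 34267437794400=12.48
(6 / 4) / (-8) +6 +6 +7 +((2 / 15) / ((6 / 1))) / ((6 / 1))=40643 / 2160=18.82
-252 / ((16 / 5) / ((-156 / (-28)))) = -1755 / 4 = -438.75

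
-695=-695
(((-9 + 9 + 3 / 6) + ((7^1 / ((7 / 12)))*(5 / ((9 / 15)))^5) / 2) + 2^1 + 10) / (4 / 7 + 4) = 273451675 / 5184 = 52749.17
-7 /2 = -3.50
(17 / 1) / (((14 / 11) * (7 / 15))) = 2805 / 98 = 28.62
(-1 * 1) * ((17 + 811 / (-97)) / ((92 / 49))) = -20531 / 4462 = -4.60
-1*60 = -60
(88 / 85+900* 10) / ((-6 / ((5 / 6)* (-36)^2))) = -27543168 / 17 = -1620186.35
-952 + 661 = -291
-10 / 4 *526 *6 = -7890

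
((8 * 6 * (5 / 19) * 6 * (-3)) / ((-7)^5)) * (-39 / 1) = -168480 / 319333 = -0.53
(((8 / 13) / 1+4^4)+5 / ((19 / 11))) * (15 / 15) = 64099 / 247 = 259.51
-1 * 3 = -3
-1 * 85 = -85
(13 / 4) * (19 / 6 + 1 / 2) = 143 / 12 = 11.92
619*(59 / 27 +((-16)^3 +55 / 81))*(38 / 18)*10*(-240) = 12837165379.42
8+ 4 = 12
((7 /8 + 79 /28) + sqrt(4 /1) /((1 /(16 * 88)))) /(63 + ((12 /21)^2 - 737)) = -1105321 /264080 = -4.19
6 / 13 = 0.46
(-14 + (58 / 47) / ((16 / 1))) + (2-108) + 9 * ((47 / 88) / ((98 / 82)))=-2936116 / 25333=-115.90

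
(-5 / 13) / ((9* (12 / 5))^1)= -25 / 1404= -0.02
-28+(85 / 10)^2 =177 / 4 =44.25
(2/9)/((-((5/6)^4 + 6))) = -288/8401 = -0.03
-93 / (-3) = 31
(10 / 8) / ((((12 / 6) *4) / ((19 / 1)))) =95 / 32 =2.97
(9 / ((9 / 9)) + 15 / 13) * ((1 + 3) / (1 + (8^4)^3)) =528 / 893353197581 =0.00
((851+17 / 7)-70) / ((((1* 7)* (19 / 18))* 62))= 49356 / 28861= 1.71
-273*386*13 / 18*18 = -1369914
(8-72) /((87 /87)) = -64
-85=-85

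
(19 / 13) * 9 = 171 / 13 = 13.15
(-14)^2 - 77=119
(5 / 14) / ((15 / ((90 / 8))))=15 / 56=0.27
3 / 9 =1 / 3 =0.33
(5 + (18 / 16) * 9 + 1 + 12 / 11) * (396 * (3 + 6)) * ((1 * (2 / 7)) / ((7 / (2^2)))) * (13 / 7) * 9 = 57430620 / 343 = 167436.21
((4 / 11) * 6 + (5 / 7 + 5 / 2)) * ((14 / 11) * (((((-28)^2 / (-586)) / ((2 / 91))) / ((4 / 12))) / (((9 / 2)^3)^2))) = -316196608 / 2093464197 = -0.15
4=4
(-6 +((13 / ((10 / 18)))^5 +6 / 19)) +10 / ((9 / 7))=7015835.81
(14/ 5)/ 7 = 2/ 5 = 0.40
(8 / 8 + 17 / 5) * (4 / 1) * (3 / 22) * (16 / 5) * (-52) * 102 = -1018368 / 25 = -40734.72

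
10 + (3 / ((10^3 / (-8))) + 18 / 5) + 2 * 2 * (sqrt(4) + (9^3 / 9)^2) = 3283197 / 125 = 26265.58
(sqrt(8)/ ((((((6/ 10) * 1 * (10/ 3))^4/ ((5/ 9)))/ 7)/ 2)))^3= 2.60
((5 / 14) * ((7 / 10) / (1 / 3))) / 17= 3 / 68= 0.04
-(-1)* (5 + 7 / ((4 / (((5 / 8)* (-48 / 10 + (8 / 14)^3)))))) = -0.05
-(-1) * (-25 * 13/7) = -325/7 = -46.43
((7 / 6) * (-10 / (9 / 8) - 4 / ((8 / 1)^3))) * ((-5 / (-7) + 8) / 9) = -625189 / 62208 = -10.05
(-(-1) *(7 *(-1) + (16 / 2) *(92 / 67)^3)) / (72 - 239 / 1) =-4124163 / 50227421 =-0.08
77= 77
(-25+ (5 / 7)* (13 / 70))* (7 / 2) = -2437 / 28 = -87.04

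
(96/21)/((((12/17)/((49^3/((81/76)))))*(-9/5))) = -868585760/2187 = -397158.56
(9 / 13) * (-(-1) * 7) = 63 / 13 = 4.85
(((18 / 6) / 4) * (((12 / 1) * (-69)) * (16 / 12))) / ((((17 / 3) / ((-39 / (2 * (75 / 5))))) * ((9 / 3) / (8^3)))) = 2755584 / 85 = 32418.64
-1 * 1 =-1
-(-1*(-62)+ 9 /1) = -71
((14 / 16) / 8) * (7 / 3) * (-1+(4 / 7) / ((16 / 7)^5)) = -4242469 / 16777216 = -0.25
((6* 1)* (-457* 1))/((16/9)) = -12339/8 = -1542.38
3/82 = 0.04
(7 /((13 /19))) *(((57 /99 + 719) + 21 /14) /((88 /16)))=1341.30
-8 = -8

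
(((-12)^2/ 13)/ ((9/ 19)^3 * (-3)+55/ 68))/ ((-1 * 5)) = -4.52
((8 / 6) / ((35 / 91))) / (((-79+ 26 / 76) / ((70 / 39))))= -304 / 3843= -0.08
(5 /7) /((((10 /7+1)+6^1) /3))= 15 /59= 0.25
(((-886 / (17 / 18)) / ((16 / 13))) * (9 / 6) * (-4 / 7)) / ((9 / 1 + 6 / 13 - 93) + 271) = 2021409 / 580006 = 3.49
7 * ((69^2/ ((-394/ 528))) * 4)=-178646.25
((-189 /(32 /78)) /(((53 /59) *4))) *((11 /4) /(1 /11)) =-52621569 /13568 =-3878.36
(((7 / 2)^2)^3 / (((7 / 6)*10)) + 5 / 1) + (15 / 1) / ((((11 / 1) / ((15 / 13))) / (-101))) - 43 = -1800677 / 45760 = -39.35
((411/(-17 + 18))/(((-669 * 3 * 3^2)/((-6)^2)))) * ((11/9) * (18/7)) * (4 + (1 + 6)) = -132616/4683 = -28.32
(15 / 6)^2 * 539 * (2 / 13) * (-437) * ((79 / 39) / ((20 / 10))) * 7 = -3256381975 / 2028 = -1605711.03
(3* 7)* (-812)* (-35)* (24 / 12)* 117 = 139655880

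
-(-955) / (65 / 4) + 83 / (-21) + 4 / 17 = 55.05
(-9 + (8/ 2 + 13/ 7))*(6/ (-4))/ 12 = 11/ 28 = 0.39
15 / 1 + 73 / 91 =1438 / 91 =15.80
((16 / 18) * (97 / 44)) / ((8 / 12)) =97 / 33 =2.94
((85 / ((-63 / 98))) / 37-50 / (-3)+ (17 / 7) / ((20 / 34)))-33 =-367793 / 23310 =-15.78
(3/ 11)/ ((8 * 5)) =3/ 440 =0.01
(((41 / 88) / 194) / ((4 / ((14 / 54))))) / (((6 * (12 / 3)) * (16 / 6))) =287 / 118001664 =0.00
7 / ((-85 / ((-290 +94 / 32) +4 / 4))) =32039 / 1360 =23.56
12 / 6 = 2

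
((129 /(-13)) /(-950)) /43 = 3 /12350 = 0.00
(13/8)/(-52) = -1/32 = -0.03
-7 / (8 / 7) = -49 / 8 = -6.12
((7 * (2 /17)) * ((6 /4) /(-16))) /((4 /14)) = -147 /544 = -0.27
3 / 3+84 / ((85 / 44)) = 3781 / 85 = 44.48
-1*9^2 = -81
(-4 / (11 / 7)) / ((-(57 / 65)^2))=118300 / 35739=3.31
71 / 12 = 5.92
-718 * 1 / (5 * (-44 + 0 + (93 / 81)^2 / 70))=7327908 / 2244359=3.27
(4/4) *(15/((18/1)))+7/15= 13/10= 1.30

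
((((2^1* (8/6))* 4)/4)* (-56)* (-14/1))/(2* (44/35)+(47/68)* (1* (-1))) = 14927360/13017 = 1146.76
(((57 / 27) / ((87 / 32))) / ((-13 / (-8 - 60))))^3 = 70670388035584 / 1054666965339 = 67.01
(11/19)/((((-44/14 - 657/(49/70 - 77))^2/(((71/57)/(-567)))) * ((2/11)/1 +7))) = -102069671/17231819081904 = -0.00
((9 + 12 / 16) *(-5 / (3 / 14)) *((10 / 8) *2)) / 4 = -2275 / 16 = -142.19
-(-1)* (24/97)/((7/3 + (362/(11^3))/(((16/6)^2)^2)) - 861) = -196263936/681118819985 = -0.00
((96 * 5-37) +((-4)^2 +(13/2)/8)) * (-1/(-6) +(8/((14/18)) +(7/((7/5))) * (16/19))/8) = 909.83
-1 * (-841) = 841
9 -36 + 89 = 62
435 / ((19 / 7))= 3045 / 19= 160.26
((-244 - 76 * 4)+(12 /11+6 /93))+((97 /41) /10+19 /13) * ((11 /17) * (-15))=-3481132731 /6179602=-563.33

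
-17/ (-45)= 17/ 45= 0.38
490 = 490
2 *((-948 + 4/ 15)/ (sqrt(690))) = -14216 *sqrt(690)/ 5175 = -72.16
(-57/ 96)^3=-6859/ 32768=-0.21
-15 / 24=-0.62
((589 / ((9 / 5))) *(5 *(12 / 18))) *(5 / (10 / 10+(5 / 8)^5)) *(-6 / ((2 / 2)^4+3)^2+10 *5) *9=239444992000 / 107679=2223692.57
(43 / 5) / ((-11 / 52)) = -2236 / 55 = -40.65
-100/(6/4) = -200/3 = -66.67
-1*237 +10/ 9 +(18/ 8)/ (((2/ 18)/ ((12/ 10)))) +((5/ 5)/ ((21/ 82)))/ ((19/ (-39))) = -2628659/ 11970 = -219.60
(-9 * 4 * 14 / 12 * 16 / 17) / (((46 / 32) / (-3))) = 32256 / 391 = 82.50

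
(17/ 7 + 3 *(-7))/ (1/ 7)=-130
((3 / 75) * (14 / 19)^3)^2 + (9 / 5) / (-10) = -10570264153 / 58807351250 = -0.18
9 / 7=1.29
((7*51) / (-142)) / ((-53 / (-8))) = -1428 / 3763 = -0.38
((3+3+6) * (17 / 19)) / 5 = 2.15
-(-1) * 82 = 82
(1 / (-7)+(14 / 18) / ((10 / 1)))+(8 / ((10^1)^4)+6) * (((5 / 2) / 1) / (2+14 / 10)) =465593 / 107100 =4.35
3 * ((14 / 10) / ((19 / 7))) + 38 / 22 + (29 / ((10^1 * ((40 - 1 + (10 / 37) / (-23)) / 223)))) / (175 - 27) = 939395173 / 277376440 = 3.39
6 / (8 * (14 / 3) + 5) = 18 / 127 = 0.14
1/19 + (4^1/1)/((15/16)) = 1231/285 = 4.32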